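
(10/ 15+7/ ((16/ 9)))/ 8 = 221/ 384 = 0.58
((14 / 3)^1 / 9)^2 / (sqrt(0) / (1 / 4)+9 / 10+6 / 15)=1960 / 9477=0.21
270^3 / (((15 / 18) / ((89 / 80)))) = 26276805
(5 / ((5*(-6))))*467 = -467 / 6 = -77.83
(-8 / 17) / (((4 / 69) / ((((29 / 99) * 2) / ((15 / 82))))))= -218776 / 8415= -26.00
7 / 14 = 1 / 2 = 0.50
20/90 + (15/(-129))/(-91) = 7871/35217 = 0.22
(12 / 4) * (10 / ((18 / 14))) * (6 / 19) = 140 / 19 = 7.37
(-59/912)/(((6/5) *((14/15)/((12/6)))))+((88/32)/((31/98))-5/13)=42159223/5145504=8.19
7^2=49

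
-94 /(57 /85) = -140.18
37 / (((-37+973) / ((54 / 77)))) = 111 / 4004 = 0.03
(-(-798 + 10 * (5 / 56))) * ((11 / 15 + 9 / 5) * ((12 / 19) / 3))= 44638 / 105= 425.12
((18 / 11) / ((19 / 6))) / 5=108 / 1045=0.10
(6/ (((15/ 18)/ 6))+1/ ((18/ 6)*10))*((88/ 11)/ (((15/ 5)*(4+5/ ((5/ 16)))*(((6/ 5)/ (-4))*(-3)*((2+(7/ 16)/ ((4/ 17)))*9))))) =166016/ 900315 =0.18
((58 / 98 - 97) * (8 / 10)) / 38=-9448 / 4655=-2.03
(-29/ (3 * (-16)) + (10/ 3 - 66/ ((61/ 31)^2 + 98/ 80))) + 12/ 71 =-1968068655/ 222575344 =-8.84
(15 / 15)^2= 1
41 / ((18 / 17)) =697 / 18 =38.72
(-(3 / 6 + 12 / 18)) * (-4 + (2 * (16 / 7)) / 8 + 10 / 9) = 73 / 27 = 2.70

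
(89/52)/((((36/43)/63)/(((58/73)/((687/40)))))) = 3884405/651963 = 5.96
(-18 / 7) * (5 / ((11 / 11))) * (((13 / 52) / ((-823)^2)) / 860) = -9 / 1631008232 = -0.00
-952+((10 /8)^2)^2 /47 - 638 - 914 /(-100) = -475507063 /300800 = -1580.81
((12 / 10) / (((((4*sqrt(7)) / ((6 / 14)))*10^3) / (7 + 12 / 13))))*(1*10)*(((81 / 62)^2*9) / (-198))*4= -6082047*sqrt(7) / 13467454000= -0.00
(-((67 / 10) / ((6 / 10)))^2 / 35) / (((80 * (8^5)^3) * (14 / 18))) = -4489 / 2758454771764428800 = -0.00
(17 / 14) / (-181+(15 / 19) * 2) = -323 / 47726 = -0.01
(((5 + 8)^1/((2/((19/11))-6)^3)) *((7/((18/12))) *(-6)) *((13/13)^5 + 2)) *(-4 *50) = -46812675/24334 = -1923.76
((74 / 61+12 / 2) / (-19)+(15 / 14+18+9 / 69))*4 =14048834 / 186599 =75.29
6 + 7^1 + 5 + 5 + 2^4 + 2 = 41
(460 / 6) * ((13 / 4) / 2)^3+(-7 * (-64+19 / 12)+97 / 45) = 768.05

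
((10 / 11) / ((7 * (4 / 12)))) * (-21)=-90 / 11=-8.18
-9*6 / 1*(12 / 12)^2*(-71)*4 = 15336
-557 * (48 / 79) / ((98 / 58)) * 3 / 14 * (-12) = 515.05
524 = 524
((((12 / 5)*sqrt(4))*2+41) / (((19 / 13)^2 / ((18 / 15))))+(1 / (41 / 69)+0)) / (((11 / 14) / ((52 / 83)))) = 8110609416 / 337832825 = 24.01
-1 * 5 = -5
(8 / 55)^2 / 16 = 4 / 3025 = 0.00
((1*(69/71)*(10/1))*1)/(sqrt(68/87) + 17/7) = 420210/91093 - 67620*sqrt(1479)/1548581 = 2.93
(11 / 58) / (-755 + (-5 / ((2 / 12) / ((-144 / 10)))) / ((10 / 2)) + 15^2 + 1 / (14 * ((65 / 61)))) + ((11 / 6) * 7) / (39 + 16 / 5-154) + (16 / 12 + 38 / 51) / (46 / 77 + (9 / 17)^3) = 5918277010950689 / 2215180695710658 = 2.67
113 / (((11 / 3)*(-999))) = -113 / 3663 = -0.03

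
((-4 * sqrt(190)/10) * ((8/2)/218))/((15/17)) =-68 * sqrt(190)/8175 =-0.11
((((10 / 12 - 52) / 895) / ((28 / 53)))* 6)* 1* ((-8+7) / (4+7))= 16271 / 275660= 0.06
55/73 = 0.75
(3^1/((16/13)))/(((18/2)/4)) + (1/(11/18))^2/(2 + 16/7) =12401/7260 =1.71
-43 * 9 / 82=-387 / 82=-4.72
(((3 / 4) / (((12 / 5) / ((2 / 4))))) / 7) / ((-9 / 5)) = -25 / 2016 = -0.01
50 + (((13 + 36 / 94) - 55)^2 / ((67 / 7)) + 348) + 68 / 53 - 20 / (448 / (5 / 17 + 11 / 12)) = 103982110344851 / 179223344832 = 580.18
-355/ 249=-1.43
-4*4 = -16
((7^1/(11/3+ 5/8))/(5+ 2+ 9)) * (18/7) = 27/103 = 0.26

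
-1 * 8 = -8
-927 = -927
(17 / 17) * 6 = 6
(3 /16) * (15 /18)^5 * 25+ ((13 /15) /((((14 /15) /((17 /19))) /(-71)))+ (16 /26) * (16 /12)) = -4035878419 /71705088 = -56.28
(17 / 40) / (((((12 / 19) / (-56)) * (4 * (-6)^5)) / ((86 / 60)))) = 0.00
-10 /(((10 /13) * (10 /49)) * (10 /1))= -637 /100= -6.37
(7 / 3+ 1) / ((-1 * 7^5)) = -0.00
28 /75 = 0.37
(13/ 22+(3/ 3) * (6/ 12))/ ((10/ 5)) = 6/ 11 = 0.55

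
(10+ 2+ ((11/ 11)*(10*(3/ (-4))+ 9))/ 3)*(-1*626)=-7825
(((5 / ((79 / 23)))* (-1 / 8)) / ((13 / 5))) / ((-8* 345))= 5 / 197184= 0.00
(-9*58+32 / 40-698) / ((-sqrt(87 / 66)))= 6096*sqrt(638) / 145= 1061.91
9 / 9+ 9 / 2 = 11 / 2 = 5.50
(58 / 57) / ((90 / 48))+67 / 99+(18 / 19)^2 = 2.12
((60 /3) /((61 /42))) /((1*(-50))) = -0.28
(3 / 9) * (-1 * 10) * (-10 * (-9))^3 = -2430000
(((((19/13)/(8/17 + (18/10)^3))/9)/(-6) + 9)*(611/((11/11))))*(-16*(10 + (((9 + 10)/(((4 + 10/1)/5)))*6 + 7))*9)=-12847523694496/281253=-45679597.00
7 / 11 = 0.64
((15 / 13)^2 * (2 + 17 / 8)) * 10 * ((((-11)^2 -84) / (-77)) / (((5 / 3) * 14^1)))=-74925 / 66248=-1.13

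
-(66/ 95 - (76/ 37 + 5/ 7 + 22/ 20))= 156173/ 49210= 3.17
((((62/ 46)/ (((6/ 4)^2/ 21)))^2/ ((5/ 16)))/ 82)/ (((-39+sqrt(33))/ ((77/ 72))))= -1520519/ 8784045-116963 * sqrt(33)/ 26352135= -0.20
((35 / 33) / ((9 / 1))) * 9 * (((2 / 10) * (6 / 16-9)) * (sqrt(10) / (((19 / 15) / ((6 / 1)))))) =-7245 * sqrt(10) / 836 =-27.41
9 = 9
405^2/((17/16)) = 2624400/17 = 154376.47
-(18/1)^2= -324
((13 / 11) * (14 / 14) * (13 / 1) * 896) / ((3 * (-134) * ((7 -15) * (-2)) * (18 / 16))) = -37856 / 19899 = -1.90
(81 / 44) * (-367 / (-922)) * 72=267543 / 5071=52.76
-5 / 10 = -1 / 2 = -0.50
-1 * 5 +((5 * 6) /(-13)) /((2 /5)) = -140 /13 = -10.77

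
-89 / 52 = -1.71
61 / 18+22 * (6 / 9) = 325 / 18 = 18.06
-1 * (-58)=58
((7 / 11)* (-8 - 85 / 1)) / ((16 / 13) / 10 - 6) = 42315 / 4202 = 10.07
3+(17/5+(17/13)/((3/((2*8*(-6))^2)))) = 261536/65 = 4023.63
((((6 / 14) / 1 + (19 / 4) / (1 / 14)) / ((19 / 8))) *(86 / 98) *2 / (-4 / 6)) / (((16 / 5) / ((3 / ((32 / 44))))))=-19944045 / 208544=-95.63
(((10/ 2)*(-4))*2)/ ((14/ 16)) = -320/ 7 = -45.71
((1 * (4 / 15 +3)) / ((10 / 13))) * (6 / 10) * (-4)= -1274 / 125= -10.19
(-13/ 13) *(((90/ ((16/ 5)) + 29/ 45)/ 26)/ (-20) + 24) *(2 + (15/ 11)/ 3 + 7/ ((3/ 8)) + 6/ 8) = -12940812941/ 24710400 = -523.70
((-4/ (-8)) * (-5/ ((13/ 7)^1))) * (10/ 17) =-175/ 221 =-0.79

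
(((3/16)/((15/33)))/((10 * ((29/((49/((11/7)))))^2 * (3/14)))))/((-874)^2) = 0.00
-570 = -570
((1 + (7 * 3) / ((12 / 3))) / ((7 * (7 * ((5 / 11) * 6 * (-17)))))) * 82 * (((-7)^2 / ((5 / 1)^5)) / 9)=-451 / 1147500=-0.00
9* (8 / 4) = 18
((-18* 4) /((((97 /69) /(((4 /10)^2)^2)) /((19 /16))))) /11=-94392 /666875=-0.14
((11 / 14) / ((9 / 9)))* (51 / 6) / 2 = 187 / 56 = 3.34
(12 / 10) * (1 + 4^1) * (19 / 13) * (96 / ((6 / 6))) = 10944 / 13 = 841.85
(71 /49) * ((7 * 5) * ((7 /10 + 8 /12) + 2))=7171 /42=170.74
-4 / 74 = -0.05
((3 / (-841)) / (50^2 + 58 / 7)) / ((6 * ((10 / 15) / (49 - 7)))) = -441 / 29532556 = -0.00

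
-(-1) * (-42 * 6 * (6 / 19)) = -1512 / 19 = -79.58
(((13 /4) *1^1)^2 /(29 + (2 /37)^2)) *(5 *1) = 231361 /127056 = 1.82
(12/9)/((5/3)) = 4/5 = 0.80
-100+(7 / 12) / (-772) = -926407 / 9264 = -100.00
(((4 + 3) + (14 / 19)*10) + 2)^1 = 311 / 19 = 16.37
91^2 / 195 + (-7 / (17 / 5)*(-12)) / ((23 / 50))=564067 / 5865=96.18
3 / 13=0.23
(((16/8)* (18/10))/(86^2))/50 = 9/924500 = 0.00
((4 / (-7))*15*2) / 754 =-60 / 2639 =-0.02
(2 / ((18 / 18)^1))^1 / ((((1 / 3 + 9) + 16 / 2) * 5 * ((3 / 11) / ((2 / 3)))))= 11 / 195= 0.06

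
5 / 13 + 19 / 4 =267 / 52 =5.13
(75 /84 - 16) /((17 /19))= -8037 /476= -16.88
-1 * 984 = -984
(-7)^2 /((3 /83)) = 4067 /3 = 1355.67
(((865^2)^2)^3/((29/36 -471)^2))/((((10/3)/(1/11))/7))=477548610597878513906013191258203125000/3151756619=151518238343351763071529600000.00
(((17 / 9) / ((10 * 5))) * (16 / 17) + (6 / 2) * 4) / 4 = 677 / 225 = 3.01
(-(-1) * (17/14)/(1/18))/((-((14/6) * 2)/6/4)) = -5508/49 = -112.41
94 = 94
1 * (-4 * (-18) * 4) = 288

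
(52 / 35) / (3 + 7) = 26 / 175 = 0.15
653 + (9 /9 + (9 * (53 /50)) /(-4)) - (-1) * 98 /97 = 12660931 /19400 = 652.63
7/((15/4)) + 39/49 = 1957/735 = 2.66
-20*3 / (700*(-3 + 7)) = -3 / 140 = -0.02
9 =9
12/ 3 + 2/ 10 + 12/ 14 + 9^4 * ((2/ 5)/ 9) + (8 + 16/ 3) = 309.99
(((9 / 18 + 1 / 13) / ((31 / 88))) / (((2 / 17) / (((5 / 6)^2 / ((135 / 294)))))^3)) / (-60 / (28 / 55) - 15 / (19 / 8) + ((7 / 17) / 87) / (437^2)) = -28.02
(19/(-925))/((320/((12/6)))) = -19/148000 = -0.00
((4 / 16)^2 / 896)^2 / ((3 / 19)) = 19 / 616562688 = 0.00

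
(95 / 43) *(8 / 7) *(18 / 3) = 4560 / 301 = 15.15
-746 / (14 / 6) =-2238 / 7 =-319.71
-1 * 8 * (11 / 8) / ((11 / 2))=-2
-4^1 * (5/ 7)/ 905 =-4/ 1267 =-0.00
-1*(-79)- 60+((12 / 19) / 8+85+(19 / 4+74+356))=538.83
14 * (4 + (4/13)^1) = 60.31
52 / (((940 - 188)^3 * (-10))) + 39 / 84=0.46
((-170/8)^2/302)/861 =0.00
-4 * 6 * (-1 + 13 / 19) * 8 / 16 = 72 / 19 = 3.79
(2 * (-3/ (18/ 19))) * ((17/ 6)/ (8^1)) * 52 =-4199/ 36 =-116.64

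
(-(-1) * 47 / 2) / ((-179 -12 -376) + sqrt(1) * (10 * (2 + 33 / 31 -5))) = -1457 / 36354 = -0.04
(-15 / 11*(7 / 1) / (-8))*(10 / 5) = 2.39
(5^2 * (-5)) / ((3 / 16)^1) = -2000 / 3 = -666.67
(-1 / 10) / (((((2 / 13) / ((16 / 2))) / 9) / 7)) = -1638 / 5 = -327.60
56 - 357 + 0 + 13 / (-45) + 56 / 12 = -13348 / 45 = -296.62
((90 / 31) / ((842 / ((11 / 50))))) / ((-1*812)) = -99 / 105974120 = -0.00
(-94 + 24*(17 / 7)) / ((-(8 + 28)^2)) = 125 / 4536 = 0.03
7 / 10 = 0.70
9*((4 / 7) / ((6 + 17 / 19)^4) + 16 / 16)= 9.00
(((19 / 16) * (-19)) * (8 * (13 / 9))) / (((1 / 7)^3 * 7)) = -12775.39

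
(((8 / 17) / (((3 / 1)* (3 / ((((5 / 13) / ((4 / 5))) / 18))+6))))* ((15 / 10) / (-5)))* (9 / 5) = -6 / 8381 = -0.00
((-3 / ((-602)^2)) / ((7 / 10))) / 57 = -5 / 24099866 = -0.00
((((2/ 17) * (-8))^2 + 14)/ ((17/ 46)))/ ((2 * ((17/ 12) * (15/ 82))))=32454288/ 417605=77.72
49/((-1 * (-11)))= 4.45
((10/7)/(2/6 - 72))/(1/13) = -78/301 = -0.26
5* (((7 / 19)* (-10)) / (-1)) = 350 / 19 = 18.42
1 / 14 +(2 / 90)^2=2039 / 28350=0.07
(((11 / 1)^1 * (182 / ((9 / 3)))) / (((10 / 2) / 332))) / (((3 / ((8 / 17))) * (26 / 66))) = 4499264 / 255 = 17644.17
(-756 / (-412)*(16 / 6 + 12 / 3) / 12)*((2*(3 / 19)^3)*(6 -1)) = 28350 / 706477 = 0.04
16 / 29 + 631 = 18315 / 29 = 631.55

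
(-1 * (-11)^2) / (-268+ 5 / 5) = 121 / 267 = 0.45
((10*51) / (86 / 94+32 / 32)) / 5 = 53.27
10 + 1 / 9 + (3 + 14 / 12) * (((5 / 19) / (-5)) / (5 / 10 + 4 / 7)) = 1694 / 171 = 9.91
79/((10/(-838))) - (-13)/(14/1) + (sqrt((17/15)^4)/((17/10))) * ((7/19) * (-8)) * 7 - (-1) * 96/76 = -79404151/11970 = -6633.60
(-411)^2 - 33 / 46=7770333 / 46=168920.28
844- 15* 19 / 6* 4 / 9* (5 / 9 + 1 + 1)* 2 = 59624 / 81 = 736.10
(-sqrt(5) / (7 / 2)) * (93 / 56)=-93 * sqrt(5) / 196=-1.06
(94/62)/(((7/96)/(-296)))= -1335552/217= -6154.62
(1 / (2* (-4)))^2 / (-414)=-1 / 26496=-0.00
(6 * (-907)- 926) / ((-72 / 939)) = 249148 / 3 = 83049.33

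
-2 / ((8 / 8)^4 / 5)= -10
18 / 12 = 3 / 2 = 1.50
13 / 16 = 0.81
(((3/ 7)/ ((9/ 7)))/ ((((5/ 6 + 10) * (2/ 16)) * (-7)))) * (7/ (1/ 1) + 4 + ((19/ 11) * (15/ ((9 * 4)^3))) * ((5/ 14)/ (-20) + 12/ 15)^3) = -306000709723/ 791062272000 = -0.39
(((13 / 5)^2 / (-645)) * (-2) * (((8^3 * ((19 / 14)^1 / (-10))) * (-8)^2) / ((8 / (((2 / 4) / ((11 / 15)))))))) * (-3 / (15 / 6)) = 19728384 / 2069375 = 9.53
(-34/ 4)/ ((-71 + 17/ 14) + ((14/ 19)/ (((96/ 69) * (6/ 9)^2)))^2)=0.12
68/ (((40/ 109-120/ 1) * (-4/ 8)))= 1853/ 1630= 1.14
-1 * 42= -42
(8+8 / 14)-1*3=39 / 7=5.57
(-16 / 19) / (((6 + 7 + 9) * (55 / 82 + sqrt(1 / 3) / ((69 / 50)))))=-9369648 / 100305085 + 7423296 * sqrt(3) / 220671187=-0.04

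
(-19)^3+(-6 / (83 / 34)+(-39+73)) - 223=-585188 / 83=-7050.46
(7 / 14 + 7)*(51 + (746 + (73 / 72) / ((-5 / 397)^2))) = 12940057 / 240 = 53916.90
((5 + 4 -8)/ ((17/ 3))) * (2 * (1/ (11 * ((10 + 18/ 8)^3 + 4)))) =384/ 22048235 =0.00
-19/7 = -2.71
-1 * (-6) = 6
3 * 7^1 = 21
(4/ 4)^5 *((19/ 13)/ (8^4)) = 19/ 53248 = 0.00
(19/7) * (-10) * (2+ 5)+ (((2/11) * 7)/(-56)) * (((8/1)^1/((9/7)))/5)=-94064/495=-190.03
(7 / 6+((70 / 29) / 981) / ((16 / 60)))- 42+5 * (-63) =-1124760 / 3161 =-355.82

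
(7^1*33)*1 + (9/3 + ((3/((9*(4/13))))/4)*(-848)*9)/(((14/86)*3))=-27967/7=-3995.29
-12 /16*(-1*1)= 0.75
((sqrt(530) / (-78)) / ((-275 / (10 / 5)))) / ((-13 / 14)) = -14*sqrt(530) / 139425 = -0.00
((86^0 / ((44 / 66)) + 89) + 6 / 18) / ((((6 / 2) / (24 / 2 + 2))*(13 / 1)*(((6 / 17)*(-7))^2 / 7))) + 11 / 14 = 1125701 / 29484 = 38.18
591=591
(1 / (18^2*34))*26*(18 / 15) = 13 / 4590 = 0.00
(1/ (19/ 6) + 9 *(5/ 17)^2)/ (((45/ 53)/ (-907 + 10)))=-31741541/ 27455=-1156.13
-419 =-419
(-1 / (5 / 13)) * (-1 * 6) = 78 / 5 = 15.60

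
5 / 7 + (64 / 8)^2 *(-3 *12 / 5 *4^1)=-1842.49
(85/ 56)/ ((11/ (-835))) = -70975/ 616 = -115.22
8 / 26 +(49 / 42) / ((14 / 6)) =21 / 26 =0.81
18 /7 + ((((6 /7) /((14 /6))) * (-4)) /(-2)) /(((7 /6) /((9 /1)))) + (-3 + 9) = 14.24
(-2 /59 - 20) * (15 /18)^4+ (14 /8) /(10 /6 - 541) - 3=-65285633 /5154948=-12.66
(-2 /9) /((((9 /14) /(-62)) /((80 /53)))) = 138880 /4293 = 32.35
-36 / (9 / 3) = -12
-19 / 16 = -1.19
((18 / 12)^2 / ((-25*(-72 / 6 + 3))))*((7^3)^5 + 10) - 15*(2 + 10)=4747561491953 / 100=47475614919.53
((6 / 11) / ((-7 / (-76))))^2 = 207936 / 5929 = 35.07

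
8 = 8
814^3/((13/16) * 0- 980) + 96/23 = -3101257058/5635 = -550356.18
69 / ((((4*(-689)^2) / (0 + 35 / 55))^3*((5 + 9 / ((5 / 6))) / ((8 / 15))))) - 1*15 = -1349900394489960276206791 / 89993359632664018414312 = -15.00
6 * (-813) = -4878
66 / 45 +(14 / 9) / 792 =26171 / 17820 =1.47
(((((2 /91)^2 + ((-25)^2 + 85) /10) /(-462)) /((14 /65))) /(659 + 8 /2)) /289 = -979925 /263147688804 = -0.00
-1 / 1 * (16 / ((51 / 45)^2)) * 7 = -25200 / 289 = -87.20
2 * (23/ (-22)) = -23/ 11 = -2.09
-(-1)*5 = 5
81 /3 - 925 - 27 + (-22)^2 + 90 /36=-877 /2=-438.50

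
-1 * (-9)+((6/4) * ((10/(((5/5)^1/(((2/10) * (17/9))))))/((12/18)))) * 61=1055/2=527.50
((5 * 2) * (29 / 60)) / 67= 29 / 402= 0.07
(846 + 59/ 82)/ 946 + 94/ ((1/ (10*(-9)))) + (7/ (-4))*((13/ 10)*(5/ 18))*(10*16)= -5976297721/ 698148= -8560.22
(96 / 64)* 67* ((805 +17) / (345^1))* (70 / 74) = 192759 / 851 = 226.51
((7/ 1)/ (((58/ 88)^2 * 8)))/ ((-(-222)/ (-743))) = -629321/ 93351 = -6.74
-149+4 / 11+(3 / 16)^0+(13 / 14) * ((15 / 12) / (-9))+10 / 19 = -15509569 / 105336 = -147.24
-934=-934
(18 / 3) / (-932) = -3 / 466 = -0.01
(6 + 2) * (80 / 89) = 640 / 89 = 7.19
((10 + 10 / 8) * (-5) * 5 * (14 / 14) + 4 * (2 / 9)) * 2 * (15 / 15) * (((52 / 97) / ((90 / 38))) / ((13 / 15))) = -383534 / 2619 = -146.44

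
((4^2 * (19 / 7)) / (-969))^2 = 256 / 127449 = 0.00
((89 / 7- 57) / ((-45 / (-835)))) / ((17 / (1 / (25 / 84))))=-162.42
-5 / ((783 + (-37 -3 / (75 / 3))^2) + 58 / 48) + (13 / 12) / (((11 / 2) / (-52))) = -10964335858 / 1070240853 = -10.24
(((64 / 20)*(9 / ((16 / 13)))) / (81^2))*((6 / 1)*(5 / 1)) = 26 / 243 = 0.11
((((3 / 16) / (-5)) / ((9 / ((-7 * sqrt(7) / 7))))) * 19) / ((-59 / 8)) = -19 * sqrt(7) / 1770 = -0.03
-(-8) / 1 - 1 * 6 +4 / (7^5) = 33618 / 16807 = 2.00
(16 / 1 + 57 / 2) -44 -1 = -1 / 2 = -0.50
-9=-9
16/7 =2.29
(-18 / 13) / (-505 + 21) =0.00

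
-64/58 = -32/29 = -1.10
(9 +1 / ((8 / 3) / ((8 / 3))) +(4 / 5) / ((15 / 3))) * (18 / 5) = 4572 / 125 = 36.58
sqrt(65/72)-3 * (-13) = sqrt(130)/12+39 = 39.95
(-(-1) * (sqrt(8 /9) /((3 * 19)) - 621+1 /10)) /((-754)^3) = 0.00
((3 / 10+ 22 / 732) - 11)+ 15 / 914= -8909657 / 836310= -10.65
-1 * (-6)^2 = -36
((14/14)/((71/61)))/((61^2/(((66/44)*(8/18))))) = 2/12993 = 0.00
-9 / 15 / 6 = -1 / 10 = -0.10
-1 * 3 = -3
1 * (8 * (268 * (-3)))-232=-6664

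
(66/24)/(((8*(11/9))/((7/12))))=21/128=0.16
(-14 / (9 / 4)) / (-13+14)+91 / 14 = 5 / 18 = 0.28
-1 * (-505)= 505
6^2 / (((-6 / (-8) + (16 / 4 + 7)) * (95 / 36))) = 1.16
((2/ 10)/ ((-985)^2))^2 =1/ 23533413765625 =0.00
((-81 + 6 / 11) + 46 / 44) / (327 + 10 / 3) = -5241 / 21802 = -0.24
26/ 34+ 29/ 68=81/ 68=1.19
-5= -5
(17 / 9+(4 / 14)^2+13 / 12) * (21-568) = -2946689 / 1764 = -1670.46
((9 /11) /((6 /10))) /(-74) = -15 /814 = -0.02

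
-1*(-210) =210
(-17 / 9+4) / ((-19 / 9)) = -1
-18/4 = -9/2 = -4.50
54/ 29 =1.86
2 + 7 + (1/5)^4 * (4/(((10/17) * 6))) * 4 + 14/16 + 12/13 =10535197/975000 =10.81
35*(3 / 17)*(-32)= -3360 / 17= -197.65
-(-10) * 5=50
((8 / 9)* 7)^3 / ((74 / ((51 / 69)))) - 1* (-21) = 14520695 / 620379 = 23.41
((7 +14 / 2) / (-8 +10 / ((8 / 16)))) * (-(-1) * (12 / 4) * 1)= 7 / 2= 3.50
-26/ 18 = -13/ 9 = -1.44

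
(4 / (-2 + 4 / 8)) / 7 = -0.38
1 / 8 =0.12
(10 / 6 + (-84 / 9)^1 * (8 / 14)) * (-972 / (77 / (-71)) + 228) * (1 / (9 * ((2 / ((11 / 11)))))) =-14428 / 63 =-229.02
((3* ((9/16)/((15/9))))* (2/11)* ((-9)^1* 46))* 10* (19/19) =-16767/22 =-762.14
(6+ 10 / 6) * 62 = 1426 / 3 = 475.33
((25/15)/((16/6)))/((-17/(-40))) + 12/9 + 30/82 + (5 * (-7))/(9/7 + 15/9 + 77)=9591527/3510789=2.73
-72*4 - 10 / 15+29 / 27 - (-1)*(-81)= -368.59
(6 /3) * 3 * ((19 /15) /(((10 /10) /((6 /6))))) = 7.60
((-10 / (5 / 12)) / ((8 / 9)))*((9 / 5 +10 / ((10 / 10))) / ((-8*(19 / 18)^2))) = 129033 / 3610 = 35.74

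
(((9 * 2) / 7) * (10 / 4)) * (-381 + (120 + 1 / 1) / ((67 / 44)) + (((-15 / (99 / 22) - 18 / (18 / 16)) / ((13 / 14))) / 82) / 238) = -8237701380 / 4249609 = -1938.46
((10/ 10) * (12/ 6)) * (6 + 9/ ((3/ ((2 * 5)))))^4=3359232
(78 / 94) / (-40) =-39 / 1880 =-0.02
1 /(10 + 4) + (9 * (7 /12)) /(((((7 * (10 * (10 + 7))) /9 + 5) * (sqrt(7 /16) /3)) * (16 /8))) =0.16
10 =10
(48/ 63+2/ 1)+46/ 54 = 683/ 189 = 3.61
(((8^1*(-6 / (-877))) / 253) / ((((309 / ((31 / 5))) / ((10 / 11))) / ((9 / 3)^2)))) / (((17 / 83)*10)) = 370512 / 21368249705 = 0.00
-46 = -46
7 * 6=42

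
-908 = -908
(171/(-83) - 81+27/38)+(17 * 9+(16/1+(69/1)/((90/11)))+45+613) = 17814193/23655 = 753.08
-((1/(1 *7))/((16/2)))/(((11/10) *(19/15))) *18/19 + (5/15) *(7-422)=-23073535/166782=-138.35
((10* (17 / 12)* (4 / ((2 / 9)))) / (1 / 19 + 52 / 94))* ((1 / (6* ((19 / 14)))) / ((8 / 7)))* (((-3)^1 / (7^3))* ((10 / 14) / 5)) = -11985 / 212072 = -0.06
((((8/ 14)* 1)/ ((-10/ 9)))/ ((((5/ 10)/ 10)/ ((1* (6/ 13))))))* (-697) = 301104/ 91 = 3308.84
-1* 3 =-3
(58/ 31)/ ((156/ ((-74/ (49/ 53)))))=-56869/ 59241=-0.96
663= 663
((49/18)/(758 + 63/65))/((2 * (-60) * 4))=-637/85247424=-0.00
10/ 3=3.33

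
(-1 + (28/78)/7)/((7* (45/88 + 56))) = -3256/1357629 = -0.00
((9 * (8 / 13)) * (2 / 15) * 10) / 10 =48 / 65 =0.74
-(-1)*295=295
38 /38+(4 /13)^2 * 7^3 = 5657 /169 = 33.47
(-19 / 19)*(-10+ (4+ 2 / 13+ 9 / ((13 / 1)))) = 67 / 13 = 5.15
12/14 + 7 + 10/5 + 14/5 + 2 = 513/35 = 14.66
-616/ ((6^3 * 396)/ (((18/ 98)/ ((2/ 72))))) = -1/ 21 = -0.05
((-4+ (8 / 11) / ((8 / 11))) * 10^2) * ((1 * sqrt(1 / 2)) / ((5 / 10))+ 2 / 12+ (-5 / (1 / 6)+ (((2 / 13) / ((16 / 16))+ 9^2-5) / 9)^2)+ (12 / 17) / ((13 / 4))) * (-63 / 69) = 6300 * sqrt(2) / 23+ 759860850 / 66079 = 11886.65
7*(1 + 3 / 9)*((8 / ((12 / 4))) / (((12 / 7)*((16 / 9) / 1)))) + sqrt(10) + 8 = sqrt(10) + 97 / 6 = 19.33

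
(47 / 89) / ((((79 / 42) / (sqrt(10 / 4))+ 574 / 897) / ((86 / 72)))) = -42489877885 / 105867743067+ 99915719813*sqrt(10) / 423470972268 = 0.34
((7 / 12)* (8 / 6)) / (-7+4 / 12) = -0.12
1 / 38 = 0.03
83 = 83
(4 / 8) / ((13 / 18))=0.69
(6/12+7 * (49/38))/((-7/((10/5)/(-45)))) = 362/5985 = 0.06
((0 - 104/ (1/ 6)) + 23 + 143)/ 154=-229/ 77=-2.97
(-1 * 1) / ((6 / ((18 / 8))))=-3 / 8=-0.38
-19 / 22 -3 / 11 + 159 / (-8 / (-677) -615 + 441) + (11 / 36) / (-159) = -7609880471 / 3708264780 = -2.05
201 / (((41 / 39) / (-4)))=-31356 / 41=-764.78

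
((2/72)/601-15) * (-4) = 60.00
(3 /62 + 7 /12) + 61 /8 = 6143 /744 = 8.26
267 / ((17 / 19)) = 5073 / 17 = 298.41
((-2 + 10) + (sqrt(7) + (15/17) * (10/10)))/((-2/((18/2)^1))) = -1359/34-9 * sqrt(7)/2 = -51.88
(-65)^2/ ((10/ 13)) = 10985/ 2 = 5492.50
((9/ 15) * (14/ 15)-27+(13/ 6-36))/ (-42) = 9041/ 6300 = 1.44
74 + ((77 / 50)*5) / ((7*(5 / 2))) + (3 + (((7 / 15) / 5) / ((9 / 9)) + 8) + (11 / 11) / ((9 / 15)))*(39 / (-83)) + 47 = 115.44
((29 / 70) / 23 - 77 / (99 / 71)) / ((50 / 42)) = -46.37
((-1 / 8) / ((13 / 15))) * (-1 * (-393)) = -5895 / 104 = -56.68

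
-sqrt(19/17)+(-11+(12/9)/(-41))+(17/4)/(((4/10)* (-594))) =-2152973/194832-sqrt(323)/17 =-12.11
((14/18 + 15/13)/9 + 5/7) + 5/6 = 25979/14742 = 1.76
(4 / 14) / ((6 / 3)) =1 / 7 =0.14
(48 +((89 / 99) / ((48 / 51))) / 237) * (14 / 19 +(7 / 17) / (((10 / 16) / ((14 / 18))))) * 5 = 163613539663 / 545655528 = 299.85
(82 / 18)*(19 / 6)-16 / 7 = 4589 / 378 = 12.14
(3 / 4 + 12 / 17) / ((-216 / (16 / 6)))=-11 / 612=-0.02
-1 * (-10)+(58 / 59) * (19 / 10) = 3501 / 295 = 11.87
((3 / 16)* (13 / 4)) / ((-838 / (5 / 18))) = -65 / 321792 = -0.00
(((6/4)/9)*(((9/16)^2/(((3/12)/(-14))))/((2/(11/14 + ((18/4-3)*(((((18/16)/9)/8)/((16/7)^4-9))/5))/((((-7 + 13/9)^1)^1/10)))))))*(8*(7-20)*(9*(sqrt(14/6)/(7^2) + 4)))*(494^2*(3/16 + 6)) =378010046890042281*sqrt(21)/33908940800 + 1134030140670126843/173004800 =6605991279.58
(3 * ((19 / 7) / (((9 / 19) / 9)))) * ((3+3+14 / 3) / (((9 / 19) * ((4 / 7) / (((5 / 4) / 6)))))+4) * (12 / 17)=1428116 / 1071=1333.44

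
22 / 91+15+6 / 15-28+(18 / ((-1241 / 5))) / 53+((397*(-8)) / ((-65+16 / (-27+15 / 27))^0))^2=301869686081311 / 29926715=10086963.64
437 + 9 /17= 7438 /17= 437.53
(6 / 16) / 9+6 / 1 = 145 / 24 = 6.04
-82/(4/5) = -205/2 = -102.50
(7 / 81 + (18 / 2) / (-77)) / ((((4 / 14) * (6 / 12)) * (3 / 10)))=-1900 / 2673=-0.71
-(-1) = 1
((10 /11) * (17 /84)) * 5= 425 /462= 0.92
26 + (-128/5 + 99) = 497/5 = 99.40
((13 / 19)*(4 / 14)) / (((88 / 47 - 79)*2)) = -611 / 482125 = -0.00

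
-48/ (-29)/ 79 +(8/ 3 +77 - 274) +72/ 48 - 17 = -2884081/ 13746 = -209.81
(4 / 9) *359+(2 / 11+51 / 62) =985517 / 6138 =160.56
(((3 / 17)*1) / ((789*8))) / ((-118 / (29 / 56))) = -0.00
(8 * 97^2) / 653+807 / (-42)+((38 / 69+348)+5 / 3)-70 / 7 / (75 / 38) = 1391564029 / 3153990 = 441.21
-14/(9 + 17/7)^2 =-343/3200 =-0.11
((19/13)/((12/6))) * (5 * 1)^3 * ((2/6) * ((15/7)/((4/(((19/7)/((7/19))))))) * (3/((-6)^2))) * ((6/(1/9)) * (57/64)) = 2199166875/4566016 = 481.64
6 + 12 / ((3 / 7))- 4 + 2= 32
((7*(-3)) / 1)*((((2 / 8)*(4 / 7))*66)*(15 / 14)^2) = -22275 / 98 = -227.30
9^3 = 729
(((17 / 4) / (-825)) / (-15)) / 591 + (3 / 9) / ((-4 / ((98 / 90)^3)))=-127472003 / 1184807250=-0.11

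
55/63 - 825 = -824.13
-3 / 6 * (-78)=39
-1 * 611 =-611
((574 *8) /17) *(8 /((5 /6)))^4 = 24376246272 /10625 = 2294234.94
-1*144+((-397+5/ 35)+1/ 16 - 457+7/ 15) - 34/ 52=-21795923/ 21840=-997.98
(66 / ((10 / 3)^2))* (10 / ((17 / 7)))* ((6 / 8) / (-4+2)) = -6237 / 680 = -9.17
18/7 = 2.57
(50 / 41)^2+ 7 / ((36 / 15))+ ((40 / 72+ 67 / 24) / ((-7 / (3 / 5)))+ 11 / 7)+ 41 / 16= 23301203 / 2824080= 8.25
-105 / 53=-1.98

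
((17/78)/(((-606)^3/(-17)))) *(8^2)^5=19394461696/1084906953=17.88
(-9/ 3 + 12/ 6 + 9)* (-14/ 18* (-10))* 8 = 4480/ 9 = 497.78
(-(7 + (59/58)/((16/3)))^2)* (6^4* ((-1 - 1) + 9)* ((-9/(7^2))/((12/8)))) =10820529747/188384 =57438.69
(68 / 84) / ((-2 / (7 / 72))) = -17 / 432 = -0.04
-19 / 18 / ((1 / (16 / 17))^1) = -152 / 153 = -0.99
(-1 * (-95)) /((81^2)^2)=95 /43046721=0.00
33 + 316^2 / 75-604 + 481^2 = 17409106 / 75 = 232121.41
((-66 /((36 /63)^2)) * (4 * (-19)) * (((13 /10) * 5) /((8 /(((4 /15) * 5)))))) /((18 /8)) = 133133 /18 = 7396.28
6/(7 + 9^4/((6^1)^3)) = 48/299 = 0.16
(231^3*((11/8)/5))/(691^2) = 135590301/19099240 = 7.10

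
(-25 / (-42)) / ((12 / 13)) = 325 / 504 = 0.64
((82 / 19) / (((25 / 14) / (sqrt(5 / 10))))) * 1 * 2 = 1148 * sqrt(2) / 475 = 3.42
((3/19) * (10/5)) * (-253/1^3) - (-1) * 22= -1100/19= -57.89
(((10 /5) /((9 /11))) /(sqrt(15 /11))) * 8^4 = 90112 * sqrt(165) /135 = 8574.15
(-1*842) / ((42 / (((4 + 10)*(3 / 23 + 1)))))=-21892 / 69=-317.28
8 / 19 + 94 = 1794 / 19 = 94.42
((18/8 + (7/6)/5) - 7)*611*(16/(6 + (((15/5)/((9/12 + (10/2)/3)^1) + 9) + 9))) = -4801849/2745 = -1749.31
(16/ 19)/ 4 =4/ 19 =0.21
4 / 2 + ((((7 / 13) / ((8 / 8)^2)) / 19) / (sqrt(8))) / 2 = 7 * sqrt(2) / 1976 + 2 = 2.01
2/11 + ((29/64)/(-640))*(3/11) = 81833/450560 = 0.18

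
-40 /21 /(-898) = 20 /9429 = 0.00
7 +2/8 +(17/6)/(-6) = 61/9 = 6.78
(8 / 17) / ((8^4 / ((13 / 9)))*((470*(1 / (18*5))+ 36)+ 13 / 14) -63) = 728 / 184810315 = 0.00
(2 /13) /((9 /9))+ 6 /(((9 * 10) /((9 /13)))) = 1 /5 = 0.20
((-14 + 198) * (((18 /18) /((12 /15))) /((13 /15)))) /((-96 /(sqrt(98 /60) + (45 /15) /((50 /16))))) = -805 * sqrt(30) /1248 - 69 /26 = -6.19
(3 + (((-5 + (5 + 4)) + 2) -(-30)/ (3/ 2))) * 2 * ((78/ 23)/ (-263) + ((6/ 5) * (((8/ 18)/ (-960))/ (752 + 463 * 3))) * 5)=-1743634541/ 2331163620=-0.75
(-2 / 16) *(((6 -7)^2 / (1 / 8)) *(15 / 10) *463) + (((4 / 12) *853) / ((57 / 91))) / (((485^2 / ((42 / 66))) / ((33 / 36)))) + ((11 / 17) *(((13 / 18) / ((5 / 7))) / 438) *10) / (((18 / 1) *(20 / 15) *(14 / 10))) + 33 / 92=-114759488083631449 / 165326205157200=-694.14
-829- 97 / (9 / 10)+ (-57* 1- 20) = -9124 / 9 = -1013.78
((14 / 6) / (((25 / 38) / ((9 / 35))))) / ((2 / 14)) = 798 / 125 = 6.38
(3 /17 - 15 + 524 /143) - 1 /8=-219455 /19448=-11.28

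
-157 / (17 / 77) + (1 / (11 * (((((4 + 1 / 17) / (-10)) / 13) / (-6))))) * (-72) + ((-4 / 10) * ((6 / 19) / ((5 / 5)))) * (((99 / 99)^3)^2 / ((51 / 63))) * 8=-1970.23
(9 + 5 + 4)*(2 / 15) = 12 / 5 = 2.40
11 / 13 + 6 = 6.85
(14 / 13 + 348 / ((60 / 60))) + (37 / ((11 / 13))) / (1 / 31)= 1704.62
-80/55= -16/11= -1.45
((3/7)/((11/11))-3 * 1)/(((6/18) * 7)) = -54/49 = -1.10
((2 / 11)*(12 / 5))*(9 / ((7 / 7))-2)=168 / 55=3.05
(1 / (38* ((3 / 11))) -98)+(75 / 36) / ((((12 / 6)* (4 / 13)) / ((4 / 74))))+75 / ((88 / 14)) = -31843391 / 371184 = -85.79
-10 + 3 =-7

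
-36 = -36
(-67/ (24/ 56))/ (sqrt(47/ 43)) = -469 *sqrt(2021)/ 141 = -149.53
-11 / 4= -2.75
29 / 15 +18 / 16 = 367 / 120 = 3.06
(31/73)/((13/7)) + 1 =1166/949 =1.23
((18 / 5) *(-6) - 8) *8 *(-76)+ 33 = 90149 / 5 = 18029.80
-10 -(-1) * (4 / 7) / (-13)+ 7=-3.04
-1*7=-7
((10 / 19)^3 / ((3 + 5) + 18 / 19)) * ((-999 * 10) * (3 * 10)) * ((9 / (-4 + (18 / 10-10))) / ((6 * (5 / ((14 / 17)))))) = 629370000 / 6364069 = 98.89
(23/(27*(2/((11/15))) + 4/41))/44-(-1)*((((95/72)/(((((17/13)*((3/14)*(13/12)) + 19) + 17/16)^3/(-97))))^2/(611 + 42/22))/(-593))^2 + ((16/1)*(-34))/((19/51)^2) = -97890986014278559520112904728575586442575456437446560847726877225809/24975341688177145147030357949925440112088634189884474872728250264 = -3919.51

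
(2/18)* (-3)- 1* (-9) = 8.67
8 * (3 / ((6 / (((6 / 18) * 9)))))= 12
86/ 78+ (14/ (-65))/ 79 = 16943/ 15405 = 1.10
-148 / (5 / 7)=-1036 / 5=-207.20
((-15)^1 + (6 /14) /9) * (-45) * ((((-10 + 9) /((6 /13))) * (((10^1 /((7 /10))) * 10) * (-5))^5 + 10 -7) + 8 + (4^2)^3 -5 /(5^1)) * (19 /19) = 31890625000325034942820 /117649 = 271065839916404176.35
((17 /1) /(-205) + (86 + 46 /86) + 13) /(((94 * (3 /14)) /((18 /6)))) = 6136683 /414305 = 14.81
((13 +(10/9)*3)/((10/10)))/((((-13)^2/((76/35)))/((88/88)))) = 532/2535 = 0.21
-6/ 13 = -0.46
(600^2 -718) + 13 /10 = 3592833 /10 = 359283.30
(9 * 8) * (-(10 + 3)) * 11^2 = -113256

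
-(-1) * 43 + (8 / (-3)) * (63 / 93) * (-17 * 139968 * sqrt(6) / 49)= 43 + 19035648 * sqrt(6) / 217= 214916.85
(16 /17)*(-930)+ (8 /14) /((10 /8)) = -520528 /595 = -874.84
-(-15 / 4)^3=3375 / 64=52.73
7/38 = 0.18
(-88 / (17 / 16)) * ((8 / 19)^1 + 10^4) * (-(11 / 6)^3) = 4945612672 / 969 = 5103831.45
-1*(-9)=9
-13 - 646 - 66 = -725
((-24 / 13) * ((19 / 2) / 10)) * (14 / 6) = -266 / 65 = -4.09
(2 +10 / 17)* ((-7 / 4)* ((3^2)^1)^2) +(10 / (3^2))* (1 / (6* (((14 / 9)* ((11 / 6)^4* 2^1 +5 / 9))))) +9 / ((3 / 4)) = -633498051 / 1785119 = -354.88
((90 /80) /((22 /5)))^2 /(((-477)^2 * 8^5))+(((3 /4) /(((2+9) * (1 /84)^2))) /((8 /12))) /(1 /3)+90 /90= 2165.91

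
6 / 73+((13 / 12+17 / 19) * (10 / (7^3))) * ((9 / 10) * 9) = 1045329 / 1902964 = 0.55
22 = 22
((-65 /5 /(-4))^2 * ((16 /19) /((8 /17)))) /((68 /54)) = 4563 /304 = 15.01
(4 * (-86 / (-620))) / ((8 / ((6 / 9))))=43 / 930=0.05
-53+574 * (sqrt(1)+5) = 3391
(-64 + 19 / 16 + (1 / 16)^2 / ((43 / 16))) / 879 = -21607 / 302376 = -0.07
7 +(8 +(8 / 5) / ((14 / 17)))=593 / 35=16.94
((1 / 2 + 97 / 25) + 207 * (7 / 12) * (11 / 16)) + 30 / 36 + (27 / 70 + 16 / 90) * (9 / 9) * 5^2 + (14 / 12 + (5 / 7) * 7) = 10935079 / 100800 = 108.48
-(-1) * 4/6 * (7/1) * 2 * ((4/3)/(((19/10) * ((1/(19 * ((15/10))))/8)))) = 4480/3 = 1493.33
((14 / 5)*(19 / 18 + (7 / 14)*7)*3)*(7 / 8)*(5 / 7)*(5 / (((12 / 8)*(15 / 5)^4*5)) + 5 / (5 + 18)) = 361907 / 67068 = 5.40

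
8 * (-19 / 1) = -152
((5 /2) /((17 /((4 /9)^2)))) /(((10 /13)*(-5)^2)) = 52 /34425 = 0.00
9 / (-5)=-9 / 5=-1.80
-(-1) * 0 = 0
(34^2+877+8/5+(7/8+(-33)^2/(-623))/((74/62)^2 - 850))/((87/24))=41346727760147/73666476135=561.27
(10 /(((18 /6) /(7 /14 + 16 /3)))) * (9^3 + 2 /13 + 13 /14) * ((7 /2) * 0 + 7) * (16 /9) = 186025000 /1053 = 176661.92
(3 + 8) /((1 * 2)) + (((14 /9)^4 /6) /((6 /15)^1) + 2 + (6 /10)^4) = 10.07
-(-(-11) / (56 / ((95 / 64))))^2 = -1092025 / 12845056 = -0.09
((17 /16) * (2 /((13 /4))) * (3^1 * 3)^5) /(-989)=-1003833 /25714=-39.04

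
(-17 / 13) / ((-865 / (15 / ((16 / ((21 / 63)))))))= 17 / 35984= 0.00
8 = 8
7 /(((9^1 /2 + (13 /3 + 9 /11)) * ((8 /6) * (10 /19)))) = 1881 /1820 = 1.03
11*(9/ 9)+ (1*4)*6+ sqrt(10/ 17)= sqrt(170)/ 17+ 35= 35.77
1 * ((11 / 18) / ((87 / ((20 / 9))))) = 110 / 7047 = 0.02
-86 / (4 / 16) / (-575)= 344 / 575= 0.60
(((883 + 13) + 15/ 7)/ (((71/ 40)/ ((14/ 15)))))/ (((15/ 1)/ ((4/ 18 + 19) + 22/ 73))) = 1290293584/ 2099115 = 614.68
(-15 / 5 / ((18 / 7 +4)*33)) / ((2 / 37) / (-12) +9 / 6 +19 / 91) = -70707 / 8710790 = -0.01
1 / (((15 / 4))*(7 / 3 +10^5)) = 4 / 1500035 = 0.00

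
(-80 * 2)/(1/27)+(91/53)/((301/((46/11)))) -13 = -108623379/25069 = -4332.98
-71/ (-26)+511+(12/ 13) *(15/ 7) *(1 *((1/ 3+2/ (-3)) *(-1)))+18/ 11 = 1033085/ 2002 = 516.03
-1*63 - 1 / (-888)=-55943 / 888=-63.00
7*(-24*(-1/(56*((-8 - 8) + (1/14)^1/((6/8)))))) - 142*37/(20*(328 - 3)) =-270542/271375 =-1.00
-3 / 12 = -1 / 4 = -0.25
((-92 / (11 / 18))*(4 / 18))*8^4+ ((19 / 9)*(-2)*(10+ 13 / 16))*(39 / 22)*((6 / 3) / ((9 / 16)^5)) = -272619470848 / 1948617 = -139904.08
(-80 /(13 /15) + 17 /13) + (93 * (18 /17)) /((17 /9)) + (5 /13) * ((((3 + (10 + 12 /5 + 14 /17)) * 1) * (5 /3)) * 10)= 734063 /11271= 65.13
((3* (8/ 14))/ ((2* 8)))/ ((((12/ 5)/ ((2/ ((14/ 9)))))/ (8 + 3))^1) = 495/ 784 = 0.63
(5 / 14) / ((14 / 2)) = 5 / 98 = 0.05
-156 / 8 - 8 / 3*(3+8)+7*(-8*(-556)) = 186523 / 6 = 31087.17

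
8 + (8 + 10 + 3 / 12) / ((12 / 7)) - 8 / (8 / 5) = 655 / 48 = 13.65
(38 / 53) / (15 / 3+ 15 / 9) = 57 / 530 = 0.11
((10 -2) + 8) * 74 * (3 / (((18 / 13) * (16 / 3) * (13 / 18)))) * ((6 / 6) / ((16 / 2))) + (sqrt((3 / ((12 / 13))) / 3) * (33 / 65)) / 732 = 11 * sqrt(39) / 95160 + 333 / 4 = 83.25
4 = 4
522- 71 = 451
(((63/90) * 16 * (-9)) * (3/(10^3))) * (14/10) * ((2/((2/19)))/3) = -8379/3125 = -2.68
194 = 194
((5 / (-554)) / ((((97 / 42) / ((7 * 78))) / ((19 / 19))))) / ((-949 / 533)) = 2350530 / 1961437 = 1.20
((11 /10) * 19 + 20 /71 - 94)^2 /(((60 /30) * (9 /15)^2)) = 2672993401 /362952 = 7364.59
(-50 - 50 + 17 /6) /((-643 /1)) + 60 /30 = 8299 /3858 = 2.15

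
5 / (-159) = -5 / 159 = -0.03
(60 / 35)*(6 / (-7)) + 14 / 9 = 38 / 441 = 0.09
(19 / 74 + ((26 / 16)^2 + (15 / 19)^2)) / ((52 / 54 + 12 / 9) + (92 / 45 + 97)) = 406298835 / 11695175488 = 0.03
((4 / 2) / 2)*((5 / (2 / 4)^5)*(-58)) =-9280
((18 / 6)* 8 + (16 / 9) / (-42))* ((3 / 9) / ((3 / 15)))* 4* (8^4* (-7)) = -370933760 / 81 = -4579429.14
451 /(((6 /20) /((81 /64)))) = 60885 /32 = 1902.66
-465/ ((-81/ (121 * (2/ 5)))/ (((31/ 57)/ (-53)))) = -232562/ 81567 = -2.85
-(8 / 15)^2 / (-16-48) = 1 / 225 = 0.00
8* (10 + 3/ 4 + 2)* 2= 204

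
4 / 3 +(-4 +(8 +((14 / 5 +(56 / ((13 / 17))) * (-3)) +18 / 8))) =-163261 / 780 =-209.31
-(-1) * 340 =340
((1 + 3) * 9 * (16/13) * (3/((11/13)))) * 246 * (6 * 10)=25505280/11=2318661.82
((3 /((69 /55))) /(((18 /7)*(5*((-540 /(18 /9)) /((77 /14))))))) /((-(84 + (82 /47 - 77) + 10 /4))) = 5687 /16878780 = 0.00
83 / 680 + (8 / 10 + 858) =858.92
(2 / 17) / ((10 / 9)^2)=81 / 850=0.10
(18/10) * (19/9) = 19/5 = 3.80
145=145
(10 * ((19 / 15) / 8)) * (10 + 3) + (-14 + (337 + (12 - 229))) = 1519 / 12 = 126.58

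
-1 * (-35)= 35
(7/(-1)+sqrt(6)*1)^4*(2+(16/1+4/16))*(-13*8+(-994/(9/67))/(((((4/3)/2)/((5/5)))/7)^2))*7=-44694484724.42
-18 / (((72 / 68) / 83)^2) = -1990921 / 18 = -110606.72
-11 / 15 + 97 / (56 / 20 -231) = -19826 / 17115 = -1.16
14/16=7/8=0.88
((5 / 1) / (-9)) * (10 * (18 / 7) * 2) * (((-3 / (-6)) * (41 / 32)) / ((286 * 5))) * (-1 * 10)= 0.13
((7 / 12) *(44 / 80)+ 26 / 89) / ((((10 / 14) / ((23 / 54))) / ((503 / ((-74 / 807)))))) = -285223502711 / 142257600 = -2004.98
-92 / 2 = -46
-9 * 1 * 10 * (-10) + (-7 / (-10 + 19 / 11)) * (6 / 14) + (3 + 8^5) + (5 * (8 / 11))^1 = 33708674 / 1001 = 33675.00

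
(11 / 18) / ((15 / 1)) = 11 / 270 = 0.04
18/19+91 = 1747/19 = 91.95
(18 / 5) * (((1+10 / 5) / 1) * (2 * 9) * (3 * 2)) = 5832 / 5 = 1166.40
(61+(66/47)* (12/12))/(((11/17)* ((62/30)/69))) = 51606135/16027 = 3219.95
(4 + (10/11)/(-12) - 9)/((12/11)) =-335/72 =-4.65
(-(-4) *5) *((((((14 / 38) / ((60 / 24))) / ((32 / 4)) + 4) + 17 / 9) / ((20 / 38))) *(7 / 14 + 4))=20203 / 20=1010.15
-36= -36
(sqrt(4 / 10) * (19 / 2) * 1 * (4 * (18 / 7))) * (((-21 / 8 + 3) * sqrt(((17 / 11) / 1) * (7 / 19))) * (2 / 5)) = 6.99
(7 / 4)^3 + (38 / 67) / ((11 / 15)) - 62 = -2635145 / 47168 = -55.87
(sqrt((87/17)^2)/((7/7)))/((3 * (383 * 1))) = 29/6511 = 0.00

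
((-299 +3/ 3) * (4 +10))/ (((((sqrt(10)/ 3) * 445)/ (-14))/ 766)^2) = -2159088400224/ 990125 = -2180622.04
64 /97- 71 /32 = -4839 /3104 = -1.56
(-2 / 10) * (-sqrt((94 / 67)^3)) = 94 * sqrt(6298) / 22445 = 0.33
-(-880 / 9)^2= -774400 / 81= -9560.49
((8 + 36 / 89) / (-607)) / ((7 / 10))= -7480 / 378161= -0.02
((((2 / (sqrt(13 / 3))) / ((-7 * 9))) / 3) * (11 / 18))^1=-11 * sqrt(39) / 22113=-0.00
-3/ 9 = -1/ 3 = -0.33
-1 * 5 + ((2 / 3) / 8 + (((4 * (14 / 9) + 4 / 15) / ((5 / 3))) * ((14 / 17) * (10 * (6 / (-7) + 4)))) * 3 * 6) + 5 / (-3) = 1807.25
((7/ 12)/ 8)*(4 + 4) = 7/ 12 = 0.58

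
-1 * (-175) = 175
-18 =-18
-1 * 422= -422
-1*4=-4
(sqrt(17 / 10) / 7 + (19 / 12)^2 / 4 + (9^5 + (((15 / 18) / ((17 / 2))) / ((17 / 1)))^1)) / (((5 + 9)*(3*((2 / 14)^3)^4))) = 282475249*sqrt(170) / 60 + 19436406140842202575 / 998784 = 19460130969235.54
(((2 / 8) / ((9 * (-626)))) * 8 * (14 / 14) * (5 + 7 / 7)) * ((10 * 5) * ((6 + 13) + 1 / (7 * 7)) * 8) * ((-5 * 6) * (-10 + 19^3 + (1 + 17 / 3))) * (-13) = -43326990.85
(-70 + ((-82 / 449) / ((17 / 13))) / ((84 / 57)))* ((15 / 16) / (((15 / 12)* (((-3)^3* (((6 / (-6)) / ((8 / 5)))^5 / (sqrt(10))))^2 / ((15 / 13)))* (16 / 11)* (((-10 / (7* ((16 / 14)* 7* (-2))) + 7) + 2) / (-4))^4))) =-2.36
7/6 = 1.17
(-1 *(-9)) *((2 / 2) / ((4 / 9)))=81 / 4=20.25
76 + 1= 77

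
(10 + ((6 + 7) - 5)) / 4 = 9 / 2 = 4.50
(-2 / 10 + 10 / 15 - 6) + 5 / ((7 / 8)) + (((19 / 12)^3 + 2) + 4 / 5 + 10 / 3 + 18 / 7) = 777473 / 60480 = 12.86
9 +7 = 16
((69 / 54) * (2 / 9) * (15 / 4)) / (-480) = -23 / 10368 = -0.00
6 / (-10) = -3 / 5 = -0.60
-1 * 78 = -78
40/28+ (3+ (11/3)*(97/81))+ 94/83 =1405060/141183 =9.95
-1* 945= -945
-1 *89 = -89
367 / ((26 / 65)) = 1835 / 2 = 917.50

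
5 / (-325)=-1 / 65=-0.02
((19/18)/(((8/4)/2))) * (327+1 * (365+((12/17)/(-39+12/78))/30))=94062901/128775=730.44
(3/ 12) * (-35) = -35/ 4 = -8.75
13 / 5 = 2.60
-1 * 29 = -29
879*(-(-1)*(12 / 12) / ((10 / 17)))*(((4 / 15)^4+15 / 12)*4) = 1265916169 / 168750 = 7501.73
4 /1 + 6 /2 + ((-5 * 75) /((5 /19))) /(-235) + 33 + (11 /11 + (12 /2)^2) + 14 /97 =379346 /4559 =83.21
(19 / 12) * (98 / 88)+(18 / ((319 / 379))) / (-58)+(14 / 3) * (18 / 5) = 40396247 / 2220240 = 18.19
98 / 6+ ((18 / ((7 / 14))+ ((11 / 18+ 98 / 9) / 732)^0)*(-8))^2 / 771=33403 / 257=129.97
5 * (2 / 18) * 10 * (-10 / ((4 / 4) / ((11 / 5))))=-1100 / 9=-122.22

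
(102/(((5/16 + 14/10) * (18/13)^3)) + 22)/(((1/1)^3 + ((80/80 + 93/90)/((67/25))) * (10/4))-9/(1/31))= -396474376/2463389739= -0.16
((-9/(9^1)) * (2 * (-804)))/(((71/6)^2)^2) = 0.08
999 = 999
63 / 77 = 9 / 11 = 0.82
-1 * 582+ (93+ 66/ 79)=-38565/ 79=-488.16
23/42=0.55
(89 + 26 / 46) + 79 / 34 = 91.89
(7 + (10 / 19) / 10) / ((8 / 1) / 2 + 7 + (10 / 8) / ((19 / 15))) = 536 / 911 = 0.59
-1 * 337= -337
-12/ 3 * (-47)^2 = -8836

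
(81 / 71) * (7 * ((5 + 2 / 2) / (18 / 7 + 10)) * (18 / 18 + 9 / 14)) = 39123 / 6248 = 6.26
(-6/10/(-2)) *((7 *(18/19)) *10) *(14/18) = 294/19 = 15.47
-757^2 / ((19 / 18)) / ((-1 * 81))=1146098 / 171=6702.33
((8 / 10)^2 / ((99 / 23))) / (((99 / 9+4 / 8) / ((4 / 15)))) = 128 / 37125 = 0.00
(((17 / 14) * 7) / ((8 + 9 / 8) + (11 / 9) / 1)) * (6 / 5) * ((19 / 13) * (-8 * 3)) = -1674432 / 48425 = -34.58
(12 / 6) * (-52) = -104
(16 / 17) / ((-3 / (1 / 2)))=-8 / 51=-0.16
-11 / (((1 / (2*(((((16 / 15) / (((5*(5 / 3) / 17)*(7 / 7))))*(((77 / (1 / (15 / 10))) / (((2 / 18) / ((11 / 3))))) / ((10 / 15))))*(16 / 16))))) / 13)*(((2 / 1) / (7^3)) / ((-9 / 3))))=228827122524 / 125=1830616980.19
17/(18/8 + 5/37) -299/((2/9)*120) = -115361/28240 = -4.09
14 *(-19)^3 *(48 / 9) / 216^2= -48013 / 4374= -10.98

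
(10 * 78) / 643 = 780 / 643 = 1.21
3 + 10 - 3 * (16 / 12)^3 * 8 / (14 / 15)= -47.95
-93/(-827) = 93/827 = 0.11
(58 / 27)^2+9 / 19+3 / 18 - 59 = -1488847 / 27702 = -53.75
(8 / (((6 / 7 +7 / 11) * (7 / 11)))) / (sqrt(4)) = 484 / 115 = 4.21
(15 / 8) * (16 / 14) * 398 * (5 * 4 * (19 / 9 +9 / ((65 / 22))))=3430760 / 39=87968.21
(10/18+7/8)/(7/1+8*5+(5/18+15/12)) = 103/3494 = 0.03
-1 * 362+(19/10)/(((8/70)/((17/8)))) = -20907/64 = -326.67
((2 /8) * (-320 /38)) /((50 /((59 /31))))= -236 /2945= -0.08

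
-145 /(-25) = 29 /5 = 5.80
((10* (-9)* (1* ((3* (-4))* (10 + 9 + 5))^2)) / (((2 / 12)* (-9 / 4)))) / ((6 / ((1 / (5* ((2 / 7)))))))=2322432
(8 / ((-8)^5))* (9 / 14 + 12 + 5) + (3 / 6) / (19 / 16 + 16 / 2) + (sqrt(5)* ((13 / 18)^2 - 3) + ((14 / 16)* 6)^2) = 33251773 / 1204224 - 803* sqrt(5) / 324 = 22.07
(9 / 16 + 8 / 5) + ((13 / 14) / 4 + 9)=6381 / 560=11.39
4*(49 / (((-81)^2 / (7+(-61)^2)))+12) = 1045616 / 6561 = 159.37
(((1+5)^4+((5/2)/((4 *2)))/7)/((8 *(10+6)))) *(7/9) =7.88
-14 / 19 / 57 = -14 / 1083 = -0.01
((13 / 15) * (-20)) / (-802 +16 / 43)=1118 / 51705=0.02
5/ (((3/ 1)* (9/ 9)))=5/ 3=1.67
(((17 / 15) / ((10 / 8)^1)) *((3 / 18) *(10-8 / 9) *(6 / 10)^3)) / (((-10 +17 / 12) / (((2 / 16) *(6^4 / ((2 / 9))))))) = -8129808 / 321875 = -25.26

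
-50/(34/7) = -175/17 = -10.29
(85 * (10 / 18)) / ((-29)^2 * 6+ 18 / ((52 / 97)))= 0.01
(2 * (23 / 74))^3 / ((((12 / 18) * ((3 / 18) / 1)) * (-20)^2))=0.01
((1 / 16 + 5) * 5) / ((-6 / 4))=-135 / 8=-16.88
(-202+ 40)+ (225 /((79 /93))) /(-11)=-161703 /869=-186.08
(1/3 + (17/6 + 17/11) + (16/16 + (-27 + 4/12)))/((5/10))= -461/11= -41.91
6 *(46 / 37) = 276 / 37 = 7.46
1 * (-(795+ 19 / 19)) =-796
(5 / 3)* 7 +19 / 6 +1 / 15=14.90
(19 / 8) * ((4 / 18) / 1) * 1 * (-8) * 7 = -266 / 9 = -29.56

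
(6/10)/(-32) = -3/160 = -0.02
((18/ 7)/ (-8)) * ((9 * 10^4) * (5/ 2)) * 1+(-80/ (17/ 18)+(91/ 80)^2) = -55143526561/ 761600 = -72404.84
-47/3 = -15.67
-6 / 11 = -0.55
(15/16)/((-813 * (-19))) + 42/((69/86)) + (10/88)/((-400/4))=2727678189/52107880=52.35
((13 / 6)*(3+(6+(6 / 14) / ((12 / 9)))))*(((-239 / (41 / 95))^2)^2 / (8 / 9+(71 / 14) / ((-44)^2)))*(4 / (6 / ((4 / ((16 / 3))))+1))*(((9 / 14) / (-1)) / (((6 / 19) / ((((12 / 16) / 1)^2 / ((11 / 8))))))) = -116974360050206261996250 / 148332672173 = -788594706321.88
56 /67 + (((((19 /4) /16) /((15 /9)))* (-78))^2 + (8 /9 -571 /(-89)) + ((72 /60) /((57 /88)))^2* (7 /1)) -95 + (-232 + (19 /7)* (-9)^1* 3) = -607851085970147 /3471782630400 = -175.08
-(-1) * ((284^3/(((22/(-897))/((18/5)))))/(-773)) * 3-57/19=13048751.01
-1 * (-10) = 10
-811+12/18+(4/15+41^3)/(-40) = -506673/200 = -2533.36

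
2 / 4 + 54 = 54.50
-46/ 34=-23/ 17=-1.35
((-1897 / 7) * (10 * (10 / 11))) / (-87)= 27100 / 957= 28.32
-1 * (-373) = 373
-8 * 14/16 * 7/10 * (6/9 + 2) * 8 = -1568/15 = -104.53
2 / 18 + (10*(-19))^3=-61730999 / 9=-6858999.89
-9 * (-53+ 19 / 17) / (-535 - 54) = -7938 / 10013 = -0.79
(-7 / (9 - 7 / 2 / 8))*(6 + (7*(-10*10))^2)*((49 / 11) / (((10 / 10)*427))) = -34924064 / 8357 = -4179.02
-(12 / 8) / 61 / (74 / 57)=-0.02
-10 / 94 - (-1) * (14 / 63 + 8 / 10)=1937 / 2115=0.92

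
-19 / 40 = -0.48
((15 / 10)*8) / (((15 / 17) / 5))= 68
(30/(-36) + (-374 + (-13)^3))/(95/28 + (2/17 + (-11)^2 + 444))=-3672578/811833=-4.52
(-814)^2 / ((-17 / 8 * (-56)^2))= -165649 / 1666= -99.43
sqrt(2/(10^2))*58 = 29*sqrt(2)/5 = 8.20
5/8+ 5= 45/8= 5.62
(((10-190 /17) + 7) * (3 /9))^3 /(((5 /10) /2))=143748 /4913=29.26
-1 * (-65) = 65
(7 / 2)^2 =49 / 4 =12.25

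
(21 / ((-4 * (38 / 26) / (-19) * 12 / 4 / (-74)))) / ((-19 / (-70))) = -117845 / 19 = -6202.37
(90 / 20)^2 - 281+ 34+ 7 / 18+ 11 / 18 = -903 / 4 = -225.75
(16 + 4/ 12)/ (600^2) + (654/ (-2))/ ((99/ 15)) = -588599461/ 11880000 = -49.55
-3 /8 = -0.38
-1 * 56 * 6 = -336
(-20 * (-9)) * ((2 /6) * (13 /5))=156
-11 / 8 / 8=-11 / 64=-0.17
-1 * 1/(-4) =1/4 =0.25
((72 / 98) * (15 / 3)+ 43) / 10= 2287 / 490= 4.67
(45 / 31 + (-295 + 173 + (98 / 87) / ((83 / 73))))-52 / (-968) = -6473760863 / 54171942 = -119.50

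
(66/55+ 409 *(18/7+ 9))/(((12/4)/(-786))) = -43409994/35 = -1240285.54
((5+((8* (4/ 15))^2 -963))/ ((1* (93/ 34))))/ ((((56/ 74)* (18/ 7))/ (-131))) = 8838363937/ 376650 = 23465.72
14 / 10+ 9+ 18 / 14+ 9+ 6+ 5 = 1109 / 35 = 31.69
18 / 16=9 / 8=1.12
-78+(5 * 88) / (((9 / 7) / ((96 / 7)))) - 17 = 13795 / 3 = 4598.33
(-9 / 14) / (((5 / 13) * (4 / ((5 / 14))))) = -117 / 784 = -0.15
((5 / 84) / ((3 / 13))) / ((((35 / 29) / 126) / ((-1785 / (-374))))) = 5655 / 44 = 128.52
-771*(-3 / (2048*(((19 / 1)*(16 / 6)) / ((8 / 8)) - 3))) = 0.02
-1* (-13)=13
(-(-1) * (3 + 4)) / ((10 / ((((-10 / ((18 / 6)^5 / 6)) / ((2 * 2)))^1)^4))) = 875 / 86093442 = 0.00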